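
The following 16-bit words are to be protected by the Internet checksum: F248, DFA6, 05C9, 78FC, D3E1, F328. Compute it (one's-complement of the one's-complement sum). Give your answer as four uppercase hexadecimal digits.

One's-complement addition (fold any carry out of bit 15 back into bit 0):
  0xF248 + 0xDFA6 = 0x1D1EE → wrap carry → 0xD1EF
  0xD1EF + 0x05C9 = 0x0D7B8
  0xD7B8 + 0x78FC = 0x150B4 → wrap carry → 0x50B5
  0x50B5 + 0xD3E1 = 0x12496 → wrap carry → 0x2497
  0x2497 + 0xF328 = 0x117BF → wrap carry → 0x17C0
One's-complement sum = 0x17C0.
Checksum = ~0x17C0 & 0xFFFF = 0xE83F.

E83F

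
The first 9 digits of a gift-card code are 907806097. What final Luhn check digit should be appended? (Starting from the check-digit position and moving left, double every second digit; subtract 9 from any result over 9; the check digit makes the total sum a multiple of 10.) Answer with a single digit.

Partial digits right→left: 7 9 0 6 0 8 7 0 9
Double every second digit counting from the check-digit position (so the 1st, 3rd, 5th, ... of the partial from the right).
  doubled (with −9 where >9): 5 0 0 5 9 → sum 19
  kept as-is: 9 6 8 0 → sum 23
Total = 19 + 23 = 42.
Check digit = (10 − (42 mod 10)) mod 10 = 8.

8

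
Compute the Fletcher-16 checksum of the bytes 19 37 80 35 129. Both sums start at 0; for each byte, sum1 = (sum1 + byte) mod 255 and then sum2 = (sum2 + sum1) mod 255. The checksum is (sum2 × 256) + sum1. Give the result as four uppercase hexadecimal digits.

Running sums (mod 255):
  after byte 0 (19): sum1=19, sum2=19
  after byte 1 (37): sum1=56, sum2=75
  after byte 2 (80): sum1=136, sum2=211
  after byte 3 (35): sum1=171, sum2=127
  after byte 4 (129): sum1=45, sum2=172
Checksum = sum2·256 + sum1 = 172·256 + 45 = 44077 = 0xAC2D.

AC2D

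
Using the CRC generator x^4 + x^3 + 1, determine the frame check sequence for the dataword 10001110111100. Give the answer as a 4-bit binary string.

Append 4 zeros: 100011101111000000. Divide by 11001 (XOR where the leading bit is 1):
  pos 0: 10001 XOR 11001 = 01000
  pos 1: 10001 XOR 11001 = 01000
  pos 2: 10001 XOR 11001 = 01000
  pos 3: 10000 XOR 11001 = 01001
  pos 4: 10011 XOR 11001 = 01010
  pos 5: 10101 XOR 11001 = 01100
  pos 6: 11001 XOR 11001 = 00000
  pos 11: 10000 XOR 11001 = 01001
  pos 12: 10010 XOR 11001 = 01011
  pos 13: 10110 XOR 11001 = 01111
Remainder (last 4 bits) = 1111. This is the CRC / FCS.

1111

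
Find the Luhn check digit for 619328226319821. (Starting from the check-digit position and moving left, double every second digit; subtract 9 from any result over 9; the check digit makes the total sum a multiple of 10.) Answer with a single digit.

8

Partial digits right→left: 1 2 8 9 1 3 6 2 2 8 2 3 9 1 6
Double every second digit counting from the check-digit position (so the 1st, 3rd, 5th, ... of the partial from the right).
  doubled (with −9 where >9): 2 7 2 3 4 4 9 3 → sum 34
  kept as-is: 2 9 3 2 8 3 1 → sum 28
Total = 34 + 28 = 62.
Check digit = (10 − (62 mod 10)) mod 10 = 8.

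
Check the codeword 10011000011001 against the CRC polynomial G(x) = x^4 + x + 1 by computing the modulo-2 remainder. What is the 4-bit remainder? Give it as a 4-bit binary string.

1010

Modulo-2 division of 10011000011001 by 10011:
  pos 0: 10011 XOR 10011 = 00000
  pos 9: 11001 XOR 10011 = 01010
Remainder = 1010 (nonzero — an error is detected).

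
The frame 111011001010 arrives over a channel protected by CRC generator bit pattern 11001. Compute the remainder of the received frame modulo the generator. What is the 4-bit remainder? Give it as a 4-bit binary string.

Modulo-2 division of 111011001010 by 11001:
  pos 0: 11101 XOR 11001 = 00100
  pos 2: 10010 XOR 11001 = 01011
  pos 3: 10110 XOR 11001 = 01111
  pos 4: 11111 XOR 11001 = 00110
  pos 6: 11001 XOR 11001 = 00000
Remainder = 0000 (zero — the frame passes the CRC check).

0000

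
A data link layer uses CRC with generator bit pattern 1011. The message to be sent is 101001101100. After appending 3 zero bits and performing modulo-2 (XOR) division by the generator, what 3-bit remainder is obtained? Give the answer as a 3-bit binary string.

010

Append 3 zeros: 101001101100000. Divide by 1011 (XOR where the leading bit is 1):
  pos 0: 1010 XOR 1011 = 0001
  pos 3: 1011 XOR 1011 = 0000
  pos 8: 1100 XOR 1011 = 0111
  pos 9: 1110 XOR 1011 = 0101
  pos 10: 1010 XOR 1011 = 0001
Remainder (last 3 bits) = 010. This is the CRC / FCS.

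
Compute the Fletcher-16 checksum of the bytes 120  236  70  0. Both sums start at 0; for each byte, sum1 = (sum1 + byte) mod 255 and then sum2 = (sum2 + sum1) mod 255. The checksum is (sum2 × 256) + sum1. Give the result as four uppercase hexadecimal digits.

Running sums (mod 255):
  after byte 0 (120): sum1=120, sum2=120
  after byte 1 (236): sum1=101, sum2=221
  after byte 2 (70): sum1=171, sum2=137
  after byte 3 (0): sum1=171, sum2=53
Checksum = sum2·256 + sum1 = 53·256 + 171 = 13739 = 0x35AB.

35AB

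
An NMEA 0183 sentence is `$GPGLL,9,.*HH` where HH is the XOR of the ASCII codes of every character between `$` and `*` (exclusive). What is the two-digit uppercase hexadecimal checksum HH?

47

XOR the ASCII codes of the payload characters:
  'G' = 0x47 → acc = 0x47
  'P' = 0x50 → acc = 0x17
  'G' = 0x47 → acc = 0x50
  'L' = 0x4C → acc = 0x1C
  'L' = 0x4C → acc = 0x50
  ',' = 0x2C → acc = 0x7C
  '9' = 0x39 → acc = 0x45
  ',' = 0x2C → acc = 0x69
  '.' = 0x2E → acc = 0x47
Checksum = 0x47.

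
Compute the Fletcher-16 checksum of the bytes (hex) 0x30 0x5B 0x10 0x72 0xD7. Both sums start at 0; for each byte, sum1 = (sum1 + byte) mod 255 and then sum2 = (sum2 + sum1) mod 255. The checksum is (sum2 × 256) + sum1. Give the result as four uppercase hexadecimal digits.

Running sums (mod 255):
  after byte 0 (0x30): sum1=48, sum2=48
  after byte 1 (0x5B): sum1=139, sum2=187
  after byte 2 (0x10): sum1=155, sum2=87
  after byte 3 (0x72): sum1=14, sum2=101
  after byte 4 (0xD7): sum1=229, sum2=75
Checksum = sum2·256 + sum1 = 75·256 + 229 = 19429 = 0x4BE5.

4BE5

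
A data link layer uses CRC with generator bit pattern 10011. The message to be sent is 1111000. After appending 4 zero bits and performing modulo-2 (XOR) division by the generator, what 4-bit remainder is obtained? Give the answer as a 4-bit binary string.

0011

Append 4 zeros: 11110000000. Divide by 10011 (XOR where the leading bit is 1):
  pos 0: 11110 XOR 10011 = 01101
  pos 1: 11010 XOR 10011 = 01001
  pos 2: 10010 XOR 10011 = 00001
  pos 6: 10000 XOR 10011 = 00011
Remainder (last 4 bits) = 0011. This is the CRC / FCS.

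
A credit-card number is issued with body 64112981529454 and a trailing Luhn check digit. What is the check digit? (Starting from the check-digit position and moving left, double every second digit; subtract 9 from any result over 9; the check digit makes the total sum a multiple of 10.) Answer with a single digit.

Partial digits right→left: 4 5 4 9 2 5 1 8 9 2 1 1 4 6
Double every second digit counting from the check-digit position (so the 1st, 3rd, 5th, ... of the partial from the right).
  doubled (with −9 where >9): 8 8 4 2 9 2 8 → sum 41
  kept as-is: 5 9 5 8 2 1 6 → sum 36
Total = 41 + 36 = 77.
Check digit = (10 − (77 mod 10)) mod 10 = 3.

3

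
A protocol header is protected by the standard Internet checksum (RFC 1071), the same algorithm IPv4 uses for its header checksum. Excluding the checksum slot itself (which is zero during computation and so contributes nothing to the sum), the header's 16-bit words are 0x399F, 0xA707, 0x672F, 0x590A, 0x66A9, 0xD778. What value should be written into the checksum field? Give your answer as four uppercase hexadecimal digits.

One's-complement addition (fold any carry out of bit 15 back into bit 0):
  0x399F + 0xA707 = 0x0E0A6
  0xE0A6 + 0x672F = 0x147D5 → wrap carry → 0x47D6
  0x47D6 + 0x590A = 0x0A0E0
  0xA0E0 + 0x66A9 = 0x10789 → wrap carry → 0x078A
  0x078A + 0xD778 = 0x0DF02
One's-complement sum = 0xDF02.
Checksum = ~0xDF02 & 0xFFFF = 0x20FD.

20FD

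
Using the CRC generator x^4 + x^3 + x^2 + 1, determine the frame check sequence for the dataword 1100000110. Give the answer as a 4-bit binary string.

0000

Append 4 zeros: 11000001100000. Divide by 11101 (XOR where the leading bit is 1):
  pos 0: 11000 XOR 11101 = 00101
  pos 2: 10100 XOR 11101 = 01001
  pos 3: 10011 XOR 11101 = 01110
  pos 4: 11101 XOR 11101 = 00000
Remainder (last 4 bits) = 0000. This is the CRC / FCS.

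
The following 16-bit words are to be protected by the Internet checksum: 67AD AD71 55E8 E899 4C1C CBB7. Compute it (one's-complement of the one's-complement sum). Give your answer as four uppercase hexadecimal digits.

948A

One's-complement addition (fold any carry out of bit 15 back into bit 0):
  0x67AD + 0xAD71 = 0x1151E → wrap carry → 0x151F
  0x151F + 0x55E8 = 0x06B07
  0x6B07 + 0xE899 = 0x153A0 → wrap carry → 0x53A1
  0x53A1 + 0x4C1C = 0x09FBD
  0x9FBD + 0xCBB7 = 0x16B74 → wrap carry → 0x6B75
One's-complement sum = 0x6B75.
Checksum = ~0x6B75 & 0xFFFF = 0x948A.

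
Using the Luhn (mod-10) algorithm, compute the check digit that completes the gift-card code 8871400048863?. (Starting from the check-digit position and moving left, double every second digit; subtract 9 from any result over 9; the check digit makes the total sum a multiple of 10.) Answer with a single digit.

Partial digits right→left: 3 6 8 8 4 0 0 0 4 1 7 8 8
Double every second digit counting from the check-digit position (so the 1st, 3rd, 5th, ... of the partial from the right).
  doubled (with −9 where >9): 6 7 8 0 8 5 7 → sum 41
  kept as-is: 6 8 0 0 1 8 → sum 23
Total = 41 + 23 = 64.
Check digit = (10 − (64 mod 10)) mod 10 = 6.

6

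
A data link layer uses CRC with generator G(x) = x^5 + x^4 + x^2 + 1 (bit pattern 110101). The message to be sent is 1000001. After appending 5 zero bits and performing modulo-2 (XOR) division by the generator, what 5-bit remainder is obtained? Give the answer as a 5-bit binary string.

11011

Append 5 zeros: 100000100000. Divide by 110101 (XOR where the leading bit is 1):
  pos 0: 100000 XOR 110101 = 010101
  pos 1: 101011 XOR 110101 = 011110
  pos 2: 111100 XOR 110101 = 001001
  pos 4: 100100 XOR 110101 = 010001
  pos 5: 100010 XOR 110101 = 010111
  pos 6: 101110 XOR 110101 = 011011
Remainder (last 5 bits) = 11011. This is the CRC / FCS.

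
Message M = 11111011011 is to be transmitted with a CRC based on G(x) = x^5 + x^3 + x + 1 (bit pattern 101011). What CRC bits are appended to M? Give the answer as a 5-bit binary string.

10011

Append 5 zeros: 1111101101100000. Divide by 101011 (XOR where the leading bit is 1):
  pos 0: 111110 XOR 101011 = 010101
  pos 1: 101011 XOR 101011 = 000000
  pos 7: 101100 XOR 101011 = 000111
  pos 10: 111000 XOR 101011 = 010011
Remainder (last 5 bits) = 10011. This is the CRC / FCS.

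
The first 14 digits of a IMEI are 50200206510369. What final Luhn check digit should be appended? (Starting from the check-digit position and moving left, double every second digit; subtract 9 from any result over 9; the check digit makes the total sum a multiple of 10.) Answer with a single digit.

Partial digits right→left: 9 6 3 0 1 5 6 0 2 0 0 2 0 5
Double every second digit counting from the check-digit position (so the 1st, 3rd, 5th, ... of the partial from the right).
  doubled (with −9 where >9): 9 6 2 3 4 0 0 → sum 24
  kept as-is: 6 0 5 0 0 2 5 → sum 18
Total = 24 + 18 = 42.
Check digit = (10 − (42 mod 10)) mod 10 = 8.

8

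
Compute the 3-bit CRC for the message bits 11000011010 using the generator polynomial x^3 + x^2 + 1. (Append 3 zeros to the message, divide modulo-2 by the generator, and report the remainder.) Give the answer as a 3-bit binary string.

Append 3 zeros: 11000011010000. Divide by 1101 (XOR where the leading bit is 1):
  pos 0: 1100 XOR 1101 = 0001
  pos 3: 1001 XOR 1101 = 0100
  pos 4: 1001 XOR 1101 = 0100
  pos 5: 1000 XOR 1101 = 0101
  pos 6: 1011 XOR 1101 = 0110
  pos 7: 1100 XOR 1101 = 0001
  pos 10: 1000 XOR 1101 = 0101
Remainder (last 3 bits) = 101. This is the CRC / FCS.

101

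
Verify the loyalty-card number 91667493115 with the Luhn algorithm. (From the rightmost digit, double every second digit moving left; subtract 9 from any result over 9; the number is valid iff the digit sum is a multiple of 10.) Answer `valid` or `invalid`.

From the right, keep odd positions and double even positions (subtract 9 from any doubled value over 9):
  doubled (positions 2,4,...): 2 6 8 3 2 → sum 21
  kept (positions 1,3,...): 5 1 9 7 6 9 → sum 37
Total = 58.
58 mod 10 = 8, so the number is invalid.

invalid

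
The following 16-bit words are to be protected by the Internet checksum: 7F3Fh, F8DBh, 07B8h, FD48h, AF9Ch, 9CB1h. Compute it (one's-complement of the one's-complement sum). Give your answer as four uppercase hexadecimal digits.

3695

One's-complement addition (fold any carry out of bit 15 back into bit 0):
  0x7F3F + 0xF8DB = 0x1781A → wrap carry → 0x781B
  0x781B + 0x07B8 = 0x07FD3
  0x7FD3 + 0xFD48 = 0x17D1B → wrap carry → 0x7D1C
  0x7D1C + 0xAF9C = 0x12CB8 → wrap carry → 0x2CB9
  0x2CB9 + 0x9CB1 = 0x0C96A
One's-complement sum = 0xC96A.
Checksum = ~0xC96A & 0xFFFF = 0x3695.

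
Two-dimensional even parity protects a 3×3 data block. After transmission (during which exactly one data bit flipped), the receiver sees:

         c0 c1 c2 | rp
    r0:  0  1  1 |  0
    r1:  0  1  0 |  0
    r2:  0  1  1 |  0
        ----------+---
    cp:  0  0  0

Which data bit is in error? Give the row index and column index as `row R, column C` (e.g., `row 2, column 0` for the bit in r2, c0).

Recompute each row's even parity and compare to rp:
  r0: data parity 0, sent rp 0 → ok
  r1: data parity 1, sent rp 0 → mismatch
  r2: data parity 0, sent rp 0 → ok
Recompute each column's even parity and compare to cp:
  c0: data parity 0, sent cp 0 → ok
  c1: data parity 1, sent cp 0 → mismatch
  c2: data parity 0, sent cp 0 → ok
Exactly one row (r1) and one column (c1) fail → the flipped bit is at their intersection.

row 1, column 1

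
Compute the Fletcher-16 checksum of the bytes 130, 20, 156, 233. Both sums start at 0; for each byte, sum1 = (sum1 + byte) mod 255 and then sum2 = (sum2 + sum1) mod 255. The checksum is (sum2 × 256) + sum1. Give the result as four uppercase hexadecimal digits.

Running sums (mod 255):
  after byte 0 (130): sum1=130, sum2=130
  after byte 1 (20): sum1=150, sum2=25
  after byte 2 (156): sum1=51, sum2=76
  after byte 3 (233): sum1=29, sum2=105
Checksum = sum2·256 + sum1 = 105·256 + 29 = 26909 = 0x691D.

691D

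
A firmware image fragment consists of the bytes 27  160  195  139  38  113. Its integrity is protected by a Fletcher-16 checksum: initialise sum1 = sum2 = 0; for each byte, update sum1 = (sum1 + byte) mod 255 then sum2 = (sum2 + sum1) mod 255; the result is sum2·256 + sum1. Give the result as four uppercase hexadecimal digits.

35A2

Running sums (mod 255):
  after byte 0 (27): sum1=27, sum2=27
  after byte 1 (160): sum1=187, sum2=214
  after byte 2 (195): sum1=127, sum2=86
  after byte 3 (139): sum1=11, sum2=97
  after byte 4 (38): sum1=49, sum2=146
  after byte 5 (113): sum1=162, sum2=53
Checksum = sum2·256 + sum1 = 53·256 + 162 = 13730 = 0x35A2.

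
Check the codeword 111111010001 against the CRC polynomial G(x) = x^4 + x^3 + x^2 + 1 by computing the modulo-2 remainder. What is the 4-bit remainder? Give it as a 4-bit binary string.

0000

Modulo-2 division of 111111010001 by 11101:
  pos 0: 11111 XOR 11101 = 00010
  pos 3: 10101 XOR 11101 = 01000
  pos 4: 10000 XOR 11101 = 01101
  pos 5: 11010 XOR 11101 = 00111
  pos 7: 11101 XOR 11101 = 00000
Remainder = 0000 (zero — the frame passes the CRC check).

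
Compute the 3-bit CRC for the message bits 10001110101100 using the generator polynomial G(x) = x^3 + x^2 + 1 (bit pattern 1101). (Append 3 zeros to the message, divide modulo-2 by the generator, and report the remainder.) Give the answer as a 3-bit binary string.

Append 3 zeros: 10001110101100000. Divide by 1101 (XOR where the leading bit is 1):
  pos 0: 1000 XOR 1101 = 0101
  pos 1: 1011 XOR 1101 = 0110
  pos 2: 1101 XOR 1101 = 0000
  pos 6: 1010 XOR 1101 = 0111
  pos 7: 1111 XOR 1101 = 0010
  pos 9: 1010 XOR 1101 = 0111
  pos 10: 1110 XOR 1101 = 0011
  pos 12: 1100 XOR 1101 = 0001
Remainder (last 3 bits) = 010. This is the CRC / FCS.

010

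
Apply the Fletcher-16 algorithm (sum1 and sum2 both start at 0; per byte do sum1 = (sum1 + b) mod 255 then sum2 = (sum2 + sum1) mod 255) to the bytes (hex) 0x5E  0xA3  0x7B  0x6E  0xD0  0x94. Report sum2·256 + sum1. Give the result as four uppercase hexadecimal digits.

D751

Running sums (mod 255):
  after byte 0 (0x5E): sum1=94, sum2=94
  after byte 1 (0xA3): sum1=2, sum2=96
  after byte 2 (0x7B): sum1=125, sum2=221
  after byte 3 (0x6E): sum1=235, sum2=201
  after byte 4 (0xD0): sum1=188, sum2=134
  after byte 5 (0x94): sum1=81, sum2=215
Checksum = sum2·256 + sum1 = 215·256 + 81 = 55121 = 0xD751.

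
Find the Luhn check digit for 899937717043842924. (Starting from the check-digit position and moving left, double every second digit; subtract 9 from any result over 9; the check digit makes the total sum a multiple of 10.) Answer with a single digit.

Partial digits right→left: 4 2 9 2 4 8 3 4 0 7 1 7 7 3 9 9 9 8
Double every second digit counting from the check-digit position (so the 1st, 3rd, 5th, ... of the partial from the right).
  doubled (with −9 where >9): 8 9 8 6 0 2 5 9 9 → sum 56
  kept as-is: 2 2 8 4 7 7 3 9 8 → sum 50
Total = 56 + 50 = 106.
Check digit = (10 − (106 mod 10)) mod 10 = 4.

4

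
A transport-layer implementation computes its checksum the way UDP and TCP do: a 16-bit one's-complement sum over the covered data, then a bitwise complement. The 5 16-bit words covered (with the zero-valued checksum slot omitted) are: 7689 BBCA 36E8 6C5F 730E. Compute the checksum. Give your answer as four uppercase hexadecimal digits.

One's-complement addition (fold any carry out of bit 15 back into bit 0):
  0x7689 + 0xBBCA = 0x13253 → wrap carry → 0x3254
  0x3254 + 0x36E8 = 0x0693C
  0x693C + 0x6C5F = 0x0D59B
  0xD59B + 0x730E = 0x148A9 → wrap carry → 0x48AA
One's-complement sum = 0x48AA.
Checksum = ~0x48AA & 0xFFFF = 0xB755.

B755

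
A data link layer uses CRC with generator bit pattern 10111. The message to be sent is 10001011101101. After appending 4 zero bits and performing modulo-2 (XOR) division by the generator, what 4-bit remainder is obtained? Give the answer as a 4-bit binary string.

Append 4 zeros: 100010111011010000. Divide by 10111 (XOR where the leading bit is 1):
  pos 0: 10001 XOR 10111 = 00110
  pos 2: 11001 XOR 10111 = 01110
  pos 3: 11101 XOR 10111 = 01010
  pos 4: 10101 XOR 10111 = 00010
  pos 7: 10011 XOR 10111 = 00100
  pos 9: 10001 XOR 10111 = 00110
  pos 11: 11000 XOR 10111 = 01111
  pos 12: 11110 XOR 10111 = 01001
  pos 13: 10010 XOR 10111 = 00101
Remainder (last 4 bits) = 0101. This is the CRC / FCS.

0101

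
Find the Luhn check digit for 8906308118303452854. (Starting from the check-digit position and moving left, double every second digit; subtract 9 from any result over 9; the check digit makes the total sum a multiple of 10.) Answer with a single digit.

5

Partial digits right→left: 4 5 8 2 5 4 3 0 3 8 1 1 8 0 3 6 0 9 8
Double every second digit counting from the check-digit position (so the 1st, 3rd, 5th, ... of the partial from the right).
  doubled (with −9 where >9): 8 7 1 6 6 2 7 6 0 7 → sum 50
  kept as-is: 5 2 4 0 8 1 0 6 9 → sum 35
Total = 50 + 35 = 85.
Check digit = (10 − (85 mod 10)) mod 10 = 5.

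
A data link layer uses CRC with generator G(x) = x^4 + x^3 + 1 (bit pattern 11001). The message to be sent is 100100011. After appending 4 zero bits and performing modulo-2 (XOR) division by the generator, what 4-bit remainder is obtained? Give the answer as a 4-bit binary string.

Append 4 zeros: 1001000110000. Divide by 11001 (XOR where the leading bit is 1):
  pos 0: 10010 XOR 11001 = 01011
  pos 1: 10110 XOR 11001 = 01111
  pos 2: 11110 XOR 11001 = 00111
  pos 4: 11111 XOR 11001 = 00110
  pos 6: 11000 XOR 11001 = 00001
Remainder (last 4 bits) = 0100. This is the CRC / FCS.

0100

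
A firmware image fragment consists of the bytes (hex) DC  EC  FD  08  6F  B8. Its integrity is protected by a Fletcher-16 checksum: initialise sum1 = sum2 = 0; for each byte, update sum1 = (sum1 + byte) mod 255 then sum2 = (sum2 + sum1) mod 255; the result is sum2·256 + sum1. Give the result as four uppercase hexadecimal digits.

Running sums (mod 255):
  after byte 0 (DC): sum1=220, sum2=220
  after byte 1 (EC): sum1=201, sum2=166
  after byte 2 (FD): sum1=199, sum2=110
  after byte 3 (08): sum1=207, sum2=62
  after byte 4 (6F): sum1=63, sum2=125
  after byte 5 (B8): sum1=247, sum2=117
Checksum = sum2·256 + sum1 = 117·256 + 247 = 30199 = 0x75F7.

75F7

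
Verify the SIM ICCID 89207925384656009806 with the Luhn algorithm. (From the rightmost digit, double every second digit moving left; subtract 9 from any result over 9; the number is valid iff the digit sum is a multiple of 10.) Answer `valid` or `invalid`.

From the right, keep odd positions and double even positions (subtract 9 from any doubled value over 9):
  doubled (positions 2,4,...): 0 9 0 1 8 6 4 5 4 7 → sum 44
  kept (positions 1,3,...): 6 8 0 6 6 8 5 9 0 9 → sum 57
Total = 101.
101 mod 10 = 1, so the number is invalid.

invalid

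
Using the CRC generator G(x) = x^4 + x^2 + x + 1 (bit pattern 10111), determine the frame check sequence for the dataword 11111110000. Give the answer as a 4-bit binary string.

1101

Append 4 zeros: 111111100000000. Divide by 10111 (XOR where the leading bit is 1):
  pos 0: 11111 XOR 10111 = 01000
  pos 1: 10001 XOR 10111 = 00110
  pos 3: 11010 XOR 10111 = 01101
  pos 4: 11010 XOR 10111 = 01101
  pos 5: 11010 XOR 10111 = 01101
  pos 6: 11010 XOR 10111 = 01101
  pos 7: 11010 XOR 10111 = 01101
  pos 8: 11010 XOR 10111 = 01101
  pos 9: 11010 XOR 10111 = 01101
  pos 10: 11010 XOR 10111 = 01101
Remainder (last 4 bits) = 1101. This is the CRC / FCS.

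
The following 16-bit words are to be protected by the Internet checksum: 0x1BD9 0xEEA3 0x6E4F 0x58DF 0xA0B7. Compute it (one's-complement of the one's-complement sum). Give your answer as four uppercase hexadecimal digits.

8D9C

One's-complement addition (fold any carry out of bit 15 back into bit 0):
  0x1BD9 + 0xEEA3 = 0x10A7C → wrap carry → 0x0A7D
  0x0A7D + 0x6E4F = 0x078CC
  0x78CC + 0x58DF = 0x0D1AB
  0xD1AB + 0xA0B7 = 0x17262 → wrap carry → 0x7263
One's-complement sum = 0x7263.
Checksum = ~0x7263 & 0xFFFF = 0x8D9C.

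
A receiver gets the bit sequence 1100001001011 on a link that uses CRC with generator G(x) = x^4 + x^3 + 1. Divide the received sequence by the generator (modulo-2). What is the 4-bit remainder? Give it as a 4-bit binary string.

1010

Modulo-2 division of 1100001001011 by 11001:
  pos 0: 11000 XOR 11001 = 00001
  pos 4: 10100 XOR 11001 = 01101
  pos 5: 11011 XOR 11001 = 00010
  pos 8: 10011 XOR 11001 = 01010
Remainder = 1010 (nonzero — an error is detected).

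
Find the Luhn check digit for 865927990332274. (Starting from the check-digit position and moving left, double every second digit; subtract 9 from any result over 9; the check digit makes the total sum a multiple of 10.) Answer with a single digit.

Partial digits right→left: 4 7 2 2 3 3 0 9 9 7 2 9 5 6 8
Double every second digit counting from the check-digit position (so the 1st, 3rd, 5th, ... of the partial from the right).
  doubled (with −9 where >9): 8 4 6 0 9 4 1 7 → sum 39
  kept as-is: 7 2 3 9 7 9 6 → sum 43
Total = 39 + 43 = 82.
Check digit = (10 − (82 mod 10)) mod 10 = 8.

8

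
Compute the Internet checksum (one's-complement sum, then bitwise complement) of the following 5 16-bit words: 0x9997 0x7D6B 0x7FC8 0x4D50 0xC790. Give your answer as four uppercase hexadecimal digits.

5453

One's-complement addition (fold any carry out of bit 15 back into bit 0):
  0x9997 + 0x7D6B = 0x11702 → wrap carry → 0x1703
  0x1703 + 0x7FC8 = 0x096CB
  0x96CB + 0x4D50 = 0x0E41B
  0xE41B + 0xC790 = 0x1ABAB → wrap carry → 0xABAC
One's-complement sum = 0xABAC.
Checksum = ~0xABAC & 0xFFFF = 0x5453.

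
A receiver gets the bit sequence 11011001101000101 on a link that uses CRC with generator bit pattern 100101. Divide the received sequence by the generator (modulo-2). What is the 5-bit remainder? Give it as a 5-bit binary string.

01110

Modulo-2 division of 11011001101000101 by 100101:
  pos 0: 110110 XOR 100101 = 010011
  pos 1: 100110 XOR 100101 = 000011
  pos 5: 111101 XOR 100101 = 011000
  pos 6: 110000 XOR 100101 = 010101
  pos 7: 101010 XOR 100101 = 001111
  pos 9: 111101 XOR 100101 = 011000
  pos 10: 110000 XOR 100101 = 010101
  pos 11: 101011 XOR 100101 = 001110
Remainder = 01110 (nonzero — an error is detected).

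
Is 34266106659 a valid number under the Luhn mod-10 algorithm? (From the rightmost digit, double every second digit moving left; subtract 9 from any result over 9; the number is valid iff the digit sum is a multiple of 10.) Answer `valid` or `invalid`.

From the right, keep odd positions and double even positions (subtract 9 from any doubled value over 9):
  doubled (positions 2,4,...): 1 3 2 3 8 → sum 17
  kept (positions 1,3,...): 9 6 0 6 2 3 → sum 26
Total = 43.
43 mod 10 = 3, so the number is invalid.

invalid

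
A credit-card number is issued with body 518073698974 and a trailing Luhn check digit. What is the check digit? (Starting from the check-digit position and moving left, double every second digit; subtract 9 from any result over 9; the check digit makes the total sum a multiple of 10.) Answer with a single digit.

5

Partial digits right→left: 4 7 9 8 9 6 3 7 0 8 1 5
Double every second digit counting from the check-digit position (so the 1st, 3rd, 5th, ... of the partial from the right).
  doubled (with −9 where >9): 8 9 9 6 0 2 → sum 34
  kept as-is: 7 8 6 7 8 5 → sum 41
Total = 34 + 41 = 75.
Check digit = (10 − (75 mod 10)) mod 10 = 5.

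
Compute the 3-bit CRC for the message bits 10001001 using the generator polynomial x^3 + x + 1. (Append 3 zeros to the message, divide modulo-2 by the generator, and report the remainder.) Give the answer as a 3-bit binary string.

Append 3 zeros: 10001001000. Divide by 1011 (XOR where the leading bit is 1):
  pos 0: 1000 XOR 1011 = 0011
  pos 2: 1110 XOR 1011 = 0101
  pos 3: 1010 XOR 1011 = 0001
  pos 6: 1100 XOR 1011 = 0111
  pos 7: 1110 XOR 1011 = 0101
Remainder (last 3 bits) = 101. This is the CRC / FCS.

101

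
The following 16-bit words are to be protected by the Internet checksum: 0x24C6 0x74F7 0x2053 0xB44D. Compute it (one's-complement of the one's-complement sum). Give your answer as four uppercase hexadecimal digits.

One's-complement addition (fold any carry out of bit 15 back into bit 0):
  0x24C6 + 0x74F7 = 0x099BD
  0x99BD + 0x2053 = 0x0BA10
  0xBA10 + 0xB44D = 0x16E5D → wrap carry → 0x6E5E
One's-complement sum = 0x6E5E.
Checksum = ~0x6E5E & 0xFFFF = 0x91A1.

91A1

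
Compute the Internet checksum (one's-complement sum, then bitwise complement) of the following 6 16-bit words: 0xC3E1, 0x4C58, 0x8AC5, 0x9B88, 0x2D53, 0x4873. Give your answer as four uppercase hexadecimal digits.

53B1

One's-complement addition (fold any carry out of bit 15 back into bit 0):
  0xC3E1 + 0x4C58 = 0x11039 → wrap carry → 0x103A
  0x103A + 0x8AC5 = 0x09AFF
  0x9AFF + 0x9B88 = 0x13687 → wrap carry → 0x3688
  0x3688 + 0x2D53 = 0x063DB
  0x63DB + 0x4873 = 0x0AC4E
One's-complement sum = 0xAC4E.
Checksum = ~0xAC4E & 0xFFFF = 0x53B1.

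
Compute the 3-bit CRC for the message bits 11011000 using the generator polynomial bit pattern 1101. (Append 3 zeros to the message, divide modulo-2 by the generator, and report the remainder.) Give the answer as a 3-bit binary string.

110

Append 3 zeros: 11011000000. Divide by 1101 (XOR where the leading bit is 1):
  pos 0: 1101 XOR 1101 = 0000
  pos 4: 1000 XOR 1101 = 0101
  pos 5: 1010 XOR 1101 = 0111
  pos 6: 1110 XOR 1101 = 0011
Remainder (last 3 bits) = 110. This is the CRC / FCS.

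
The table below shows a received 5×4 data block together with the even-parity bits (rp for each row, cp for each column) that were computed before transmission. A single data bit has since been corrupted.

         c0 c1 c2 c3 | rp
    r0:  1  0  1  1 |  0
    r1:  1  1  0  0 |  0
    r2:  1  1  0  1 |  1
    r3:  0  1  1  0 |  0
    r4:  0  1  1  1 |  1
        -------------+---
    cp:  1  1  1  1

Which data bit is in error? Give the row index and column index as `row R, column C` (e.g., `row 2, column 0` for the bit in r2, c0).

row 0, column 1

Recompute each row's even parity and compare to rp:
  r0: data parity 1, sent rp 0 → mismatch
  r1: data parity 0, sent rp 0 → ok
  r2: data parity 1, sent rp 1 → ok
  r3: data parity 0, sent rp 0 → ok
  r4: data parity 1, sent rp 1 → ok
Recompute each column's even parity and compare to cp:
  c0: data parity 1, sent cp 1 → ok
  c1: data parity 0, sent cp 1 → mismatch
  c2: data parity 1, sent cp 1 → ok
  c3: data parity 1, sent cp 1 → ok
Exactly one row (r0) and one column (c1) fail → the flipped bit is at their intersection.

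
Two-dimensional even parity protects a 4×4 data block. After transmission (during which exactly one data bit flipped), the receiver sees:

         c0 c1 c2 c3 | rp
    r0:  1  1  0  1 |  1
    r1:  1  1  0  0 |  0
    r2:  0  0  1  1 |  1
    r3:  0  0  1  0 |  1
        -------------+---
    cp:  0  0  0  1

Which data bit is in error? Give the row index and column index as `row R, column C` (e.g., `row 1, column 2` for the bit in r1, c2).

row 2, column 3

Recompute each row's even parity and compare to rp:
  r0: data parity 1, sent rp 1 → ok
  r1: data parity 0, sent rp 0 → ok
  r2: data parity 0, sent rp 1 → mismatch
  r3: data parity 1, sent rp 1 → ok
Recompute each column's even parity and compare to cp:
  c0: data parity 0, sent cp 0 → ok
  c1: data parity 0, sent cp 0 → ok
  c2: data parity 0, sent cp 0 → ok
  c3: data parity 0, sent cp 1 → mismatch
Exactly one row (r2) and one column (c3) fail → the flipped bit is at their intersection.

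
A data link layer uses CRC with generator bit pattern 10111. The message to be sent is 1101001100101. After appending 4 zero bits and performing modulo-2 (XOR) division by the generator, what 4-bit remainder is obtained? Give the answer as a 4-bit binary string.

Append 4 zeros: 11010011001010000. Divide by 10111 (XOR where the leading bit is 1):
  pos 0: 11010 XOR 10111 = 01101
  pos 1: 11010 XOR 10111 = 01101
  pos 2: 11011 XOR 10111 = 01100
  pos 3: 11001 XOR 10111 = 01110
  pos 4: 11100 XOR 10111 = 01011
  pos 5: 10110 XOR 10111 = 00001
  pos 9: 11010 XOR 10111 = 01101
  pos 10: 11010 XOR 10111 = 01101
  pos 11: 11010 XOR 10111 = 01101
  pos 12: 11010 XOR 10111 = 01101
Remainder (last 4 bits) = 1101. This is the CRC / FCS.

1101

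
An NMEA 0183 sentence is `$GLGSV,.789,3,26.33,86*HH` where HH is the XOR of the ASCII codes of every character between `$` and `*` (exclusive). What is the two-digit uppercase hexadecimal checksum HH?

XOR the ASCII codes of the payload characters:
  'G' = 0x47 → acc = 0x47
  'L' = 0x4C → acc = 0x0B
  'G' = 0x47 → acc = 0x4C
  'S' = 0x53 → acc = 0x1F
  'V' = 0x56 → acc = 0x49
  ',' = 0x2C → acc = 0x65
  '.' = 0x2E → acc = 0x4B
  '7' = 0x37 → acc = 0x7C
  '8' = 0x38 → acc = 0x44
  '9' = 0x39 → acc = 0x7D
  ',' = 0x2C → acc = 0x51
  '3' = 0x33 → acc = 0x62
  ',' = 0x2C → acc = 0x4E
  '2' = 0x32 → acc = 0x7C
  '6' = 0x36 → acc = 0x4A
  '.' = 0x2E → acc = 0x64
  '3' = 0x33 → acc = 0x57
  '3' = 0x33 → acc = 0x64
  ',' = 0x2C → acc = 0x48
  '8' = 0x38 → acc = 0x70
  '6' = 0x36 → acc = 0x46
Checksum = 0x46.

46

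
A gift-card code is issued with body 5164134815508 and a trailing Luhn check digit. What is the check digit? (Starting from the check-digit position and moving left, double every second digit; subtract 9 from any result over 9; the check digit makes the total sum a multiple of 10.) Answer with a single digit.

Partial digits right→left: 8 0 5 5 1 8 4 3 1 4 6 1 5
Double every second digit counting from the check-digit position (so the 1st, 3rd, 5th, ... of the partial from the right).
  doubled (with −9 where >9): 7 1 2 8 2 3 1 → sum 24
  kept as-is: 0 5 8 3 4 1 → sum 21
Total = 24 + 21 = 45.
Check digit = (10 − (45 mod 10)) mod 10 = 5.

5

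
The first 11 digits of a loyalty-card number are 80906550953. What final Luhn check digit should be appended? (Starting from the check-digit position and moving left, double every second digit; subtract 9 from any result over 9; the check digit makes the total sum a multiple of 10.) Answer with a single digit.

5

Partial digits right→left: 3 5 9 0 5 5 6 0 9 0 8
Double every second digit counting from the check-digit position (so the 1st, 3rd, 5th, ... of the partial from the right).
  doubled (with −9 where >9): 6 9 1 3 9 7 → sum 35
  kept as-is: 5 0 5 0 0 → sum 10
Total = 35 + 10 = 45.
Check digit = (10 − (45 mod 10)) mod 10 = 5.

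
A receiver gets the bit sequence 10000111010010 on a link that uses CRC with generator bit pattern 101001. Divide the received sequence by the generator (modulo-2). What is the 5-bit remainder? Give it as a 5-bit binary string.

Modulo-2 division of 10000111010010 by 101001:
  pos 0: 100001 XOR 101001 = 001000
  pos 2: 100011 XOR 101001 = 001010
  pos 4: 101001 XOR 101001 = 000000
Remainder = 00010 (nonzero — an error is detected).

00010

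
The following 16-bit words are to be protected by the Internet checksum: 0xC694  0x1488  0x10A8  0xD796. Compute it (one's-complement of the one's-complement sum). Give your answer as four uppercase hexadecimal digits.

One's-complement addition (fold any carry out of bit 15 back into bit 0):
  0xC694 + 0x1488 = 0x0DB1C
  0xDB1C + 0x10A8 = 0x0EBC4
  0xEBC4 + 0xD796 = 0x1C35A → wrap carry → 0xC35B
One's-complement sum = 0xC35B.
Checksum = ~0xC35B & 0xFFFF = 0x3CA4.

3CA4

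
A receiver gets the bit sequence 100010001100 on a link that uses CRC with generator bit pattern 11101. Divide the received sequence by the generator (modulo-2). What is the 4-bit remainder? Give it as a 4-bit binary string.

Modulo-2 division of 100010001100 by 11101:
  pos 0: 10001 XOR 11101 = 01100
  pos 1: 11000 XOR 11101 = 00101
  pos 3: 10100 XOR 11101 = 01001
  pos 4: 10011 XOR 11101 = 01110
  pos 5: 11101 XOR 11101 = 00000
Remainder = 0000 (zero — the frame passes the CRC check).

0000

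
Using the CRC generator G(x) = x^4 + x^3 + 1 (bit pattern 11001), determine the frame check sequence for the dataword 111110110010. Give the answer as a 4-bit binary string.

Append 4 zeros: 1111101100100000. Divide by 11001 (XOR where the leading bit is 1):
  pos 0: 11111 XOR 11001 = 00110
  pos 2: 11001 XOR 11001 = 00000
  pos 7: 10010 XOR 11001 = 01011
  pos 8: 10110 XOR 11001 = 01111
  pos 9: 11110 XOR 11001 = 00111
  pos 11: 11100 XOR 11001 = 00101
Remainder (last 4 bits) = 0101. This is the CRC / FCS.

0101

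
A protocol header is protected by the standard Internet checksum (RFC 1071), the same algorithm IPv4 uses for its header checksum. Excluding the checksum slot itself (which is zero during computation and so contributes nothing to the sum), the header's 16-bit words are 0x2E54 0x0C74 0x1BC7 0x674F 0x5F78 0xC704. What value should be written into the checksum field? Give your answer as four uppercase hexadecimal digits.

One's-complement addition (fold any carry out of bit 15 back into bit 0):
  0x2E54 + 0x0C74 = 0x03AC8
  0x3AC8 + 0x1BC7 = 0x0568F
  0x568F + 0x674F = 0x0BDDE
  0xBDDE + 0x5F78 = 0x11D56 → wrap carry → 0x1D57
  0x1D57 + 0xC704 = 0x0E45B
One's-complement sum = 0xE45B.
Checksum = ~0xE45B & 0xFFFF = 0x1BA4.

1BA4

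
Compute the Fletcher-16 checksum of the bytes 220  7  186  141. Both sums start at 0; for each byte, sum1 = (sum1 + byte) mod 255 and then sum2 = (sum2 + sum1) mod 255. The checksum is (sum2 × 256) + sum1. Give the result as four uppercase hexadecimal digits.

8B2C

Running sums (mod 255):
  after byte 0 (220): sum1=220, sum2=220
  after byte 1 (7): sum1=227, sum2=192
  after byte 2 (186): sum1=158, sum2=95
  after byte 3 (141): sum1=44, sum2=139
Checksum = sum2·256 + sum1 = 139·256 + 44 = 35628 = 0x8B2C.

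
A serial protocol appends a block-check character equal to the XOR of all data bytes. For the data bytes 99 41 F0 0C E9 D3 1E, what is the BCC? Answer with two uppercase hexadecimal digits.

00

XOR the bytes together:
  start with 0x99
  0x99 ⊕ 0x41 = 0xD8
  0xD8 ⊕ 0xF0 = 0x28
  0x28 ⊕ 0x0C = 0x24
  0x24 ⊕ 0xE9 = 0xCD
  0xCD ⊕ 0xD3 = 0x1E
  0x1E ⊕ 0x1E = 0x00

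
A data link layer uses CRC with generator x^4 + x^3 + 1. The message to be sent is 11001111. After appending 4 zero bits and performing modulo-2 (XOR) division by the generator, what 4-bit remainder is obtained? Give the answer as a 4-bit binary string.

1101

Append 4 zeros: 110011110000. Divide by 11001 (XOR where the leading bit is 1):
  pos 0: 11001 XOR 11001 = 00000
  pos 5: 11100 XOR 11001 = 00101
  pos 7: 10100 XOR 11001 = 01101
Remainder (last 4 bits) = 1101. This is the CRC / FCS.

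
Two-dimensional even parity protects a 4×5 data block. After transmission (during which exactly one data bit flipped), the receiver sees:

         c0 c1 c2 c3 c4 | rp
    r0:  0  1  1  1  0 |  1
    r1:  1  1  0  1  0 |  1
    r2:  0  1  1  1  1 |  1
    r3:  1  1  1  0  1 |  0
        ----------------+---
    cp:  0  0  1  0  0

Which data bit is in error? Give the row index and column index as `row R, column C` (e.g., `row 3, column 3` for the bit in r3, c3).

Recompute each row's even parity and compare to rp:
  r0: data parity 1, sent rp 1 → ok
  r1: data parity 1, sent rp 1 → ok
  r2: data parity 0, sent rp 1 → mismatch
  r3: data parity 0, sent rp 0 → ok
Recompute each column's even parity and compare to cp:
  c0: data parity 0, sent cp 0 → ok
  c1: data parity 0, sent cp 0 → ok
  c2: data parity 1, sent cp 1 → ok
  c3: data parity 1, sent cp 0 → mismatch
  c4: data parity 0, sent cp 0 → ok
Exactly one row (r2) and one column (c3) fail → the flipped bit is at their intersection.

row 2, column 3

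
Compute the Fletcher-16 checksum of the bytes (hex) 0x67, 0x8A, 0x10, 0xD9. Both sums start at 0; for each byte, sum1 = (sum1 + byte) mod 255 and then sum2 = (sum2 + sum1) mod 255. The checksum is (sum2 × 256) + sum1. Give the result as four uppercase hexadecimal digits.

Running sums (mod 255):
  after byte 0 (0x67): sum1=103, sum2=103
  after byte 1 (0x8A): sum1=241, sum2=89
  after byte 2 (0x10): sum1=2, sum2=91
  after byte 3 (0xD9): sum1=219, sum2=55
Checksum = sum2·256 + sum1 = 55·256 + 219 = 14299 = 0x37DB.

37DB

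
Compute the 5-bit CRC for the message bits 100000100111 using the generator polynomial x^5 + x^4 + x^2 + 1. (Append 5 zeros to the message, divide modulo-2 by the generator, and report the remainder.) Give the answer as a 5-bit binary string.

Append 5 zeros: 10000010011100000. Divide by 110101 (XOR where the leading bit is 1):
  pos 0: 100000 XOR 110101 = 010101
  pos 1: 101011 XOR 110101 = 011110
  pos 2: 111100 XOR 110101 = 001001
  pos 4: 100101 XOR 110101 = 010000
  pos 5: 100001 XOR 110101 = 010100
  pos 6: 101001 XOR 110101 = 011100
  pos 7: 111000 XOR 110101 = 001101
  pos 9: 110100 XOR 110101 = 000001
Remainder (last 5 bits) = 00100. This is the CRC / FCS.

00100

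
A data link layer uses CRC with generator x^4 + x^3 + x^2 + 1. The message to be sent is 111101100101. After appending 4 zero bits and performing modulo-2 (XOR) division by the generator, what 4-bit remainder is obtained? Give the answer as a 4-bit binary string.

Append 4 zeros: 1111011001010000. Divide by 11101 (XOR where the leading bit is 1):
  pos 0: 11110 XOR 11101 = 00011
  pos 3: 11110 XOR 11101 = 00011
  pos 6: 11010 XOR 11101 = 00111
  pos 8: 11110 XOR 11101 = 00011
  pos 11: 11000 XOR 11101 = 00101
Remainder (last 4 bits) = 0101. This is the CRC / FCS.

0101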